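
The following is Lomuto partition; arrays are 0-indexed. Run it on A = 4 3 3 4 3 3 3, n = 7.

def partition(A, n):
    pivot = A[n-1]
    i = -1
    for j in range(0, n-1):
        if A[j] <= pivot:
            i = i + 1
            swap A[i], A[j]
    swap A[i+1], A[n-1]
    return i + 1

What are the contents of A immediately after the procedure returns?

3 3 3 3 3 4 4

pivot = A[6] = 3; i = -1
j=0: A[0]=4 > 3 → no swap
j=1: A[1]=3 ≤ 3 → i=0, swap A[0],A[1] → 3 4 3 4 3 3 3
j=2: A[2]=3 ≤ 3 → i=1, swap A[1],A[2] → 3 3 4 4 3 3 3
j=3: A[3]=4 > 3 → no swap
j=4: A[4]=3 ≤ 3 → i=2, swap A[2],A[4] → 3 3 3 4 4 3 3
j=5: A[5]=3 ≤ 3 → i=3, swap A[3],A[5] → 3 3 3 3 4 4 3
final swap A[4],A[6] → 3 3 3 3 3 4 4; return 4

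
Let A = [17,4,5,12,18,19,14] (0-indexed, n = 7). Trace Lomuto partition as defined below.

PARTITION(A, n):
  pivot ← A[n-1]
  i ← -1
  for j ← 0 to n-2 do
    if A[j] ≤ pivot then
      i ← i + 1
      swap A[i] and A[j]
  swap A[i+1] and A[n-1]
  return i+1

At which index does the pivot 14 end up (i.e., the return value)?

3

pivot = A[6] = 14; i = -1
j=0: A[0]=17 > 14 → no swap
j=1: A[1]=4 ≤ 14 → i=0, swap A[0],A[1] → [4,17,5,12,18,19,14]
j=2: A[2]=5 ≤ 14 → i=1, swap A[1],A[2] → [4,5,17,12,18,19,14]
j=3: A[3]=12 ≤ 14 → i=2, swap A[2],A[3] → [4,5,12,17,18,19,14]
j=4: A[4]=18 > 14 → no swap
j=5: A[5]=19 > 14 → no swap
final swap A[3],A[6] → [4,5,12,14,18,19,17]; return 3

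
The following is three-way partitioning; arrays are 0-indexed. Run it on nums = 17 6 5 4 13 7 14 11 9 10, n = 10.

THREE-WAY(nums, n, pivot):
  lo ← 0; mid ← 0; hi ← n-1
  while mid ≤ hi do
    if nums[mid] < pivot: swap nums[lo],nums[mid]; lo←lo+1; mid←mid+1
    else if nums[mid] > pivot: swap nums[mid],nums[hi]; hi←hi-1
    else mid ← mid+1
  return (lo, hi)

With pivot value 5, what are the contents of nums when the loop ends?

lo=0 mid=0 hi=9
17>5: swap(0,9), hi=8 ⇒ 10 6 5 4 13 7 14 11 9 17
10>5: swap(0,8), hi=7 ⇒ 9 6 5 4 13 7 14 11 10 17
9>5: swap(0,7), hi=6 ⇒ 11 6 5 4 13 7 14 9 10 17
11>5: swap(0,6), hi=5 ⇒ 14 6 5 4 13 7 11 9 10 17
14>5: swap(0,5), hi=4 ⇒ 7 6 5 4 13 14 11 9 10 17
7>5: swap(0,4), hi=3 ⇒ 13 6 5 4 7 14 11 9 10 17
13>5: swap(0,3), hi=2 ⇒ 4 6 5 13 7 14 11 9 10 17
4<5: swap(0,0), lo=1 mid=1 ⇒ 4 6 5 13 7 14 11 9 10 17
6>5: swap(1,2), hi=1 ⇒ 4 5 6 13 7 14 11 9 10 17
5=5: mid=2
done. lo=1 hi=1; nums=4 5 6 13 7 14 11 9 10 17

4 5 6 13 7 14 11 9 10 17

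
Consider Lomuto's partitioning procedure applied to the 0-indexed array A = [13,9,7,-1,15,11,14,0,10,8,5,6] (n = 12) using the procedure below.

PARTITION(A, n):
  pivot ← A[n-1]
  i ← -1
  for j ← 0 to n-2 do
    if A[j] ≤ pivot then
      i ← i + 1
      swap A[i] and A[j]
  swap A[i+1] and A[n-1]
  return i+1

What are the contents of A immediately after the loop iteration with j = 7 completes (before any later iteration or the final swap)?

pivot = A[11] = 6; i = -1
j=0: A[0]=13 > 6 → no swap
j=1: A[1]=9 > 6 → no swap
j=2: A[2]=7 > 6 → no swap
j=3: A[3]=-1 ≤ 6 → i=0, swap A[0],A[3] → [-1,9,7,13,15,11,14,0,10,8,5,6]
j=4: A[4]=15 > 6 → no swap
j=5: A[5]=11 > 6 → no swap
j=6: A[6]=14 > 6 → no swap
j=7: A[7]=0 ≤ 6 → i=1, swap A[1],A[7] → [-1,0,7,13,15,11,14,9,10,8,5,6]
(after j=7) A = [-1,0,7,13,15,11,14,9,10,8,5,6]

[-1,0,7,13,15,11,14,9,10,8,5,6]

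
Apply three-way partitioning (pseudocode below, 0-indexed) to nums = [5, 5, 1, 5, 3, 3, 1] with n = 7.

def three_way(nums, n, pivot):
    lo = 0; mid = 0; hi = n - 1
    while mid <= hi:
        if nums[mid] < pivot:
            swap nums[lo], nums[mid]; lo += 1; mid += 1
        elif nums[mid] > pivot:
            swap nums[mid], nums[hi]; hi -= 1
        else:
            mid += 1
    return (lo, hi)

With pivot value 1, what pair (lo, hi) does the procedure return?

(0, 1)

pivot = 1; lo=0, mid=0, hi=6
nums[mid]=5>1: swap nums[0],nums[6]; hi=5 → [1, 5, 1, 5, 3, 3, 5]
nums[mid]=1=1: mid=1
nums[mid]=5>1: swap nums[1],nums[5]; hi=4 → [1, 3, 1, 5, 3, 5, 5]
nums[mid]=3>1: swap nums[1],nums[4]; hi=3 → [1, 3, 1, 5, 3, 5, 5]
nums[mid]=3>1: swap nums[1],nums[3]; hi=2 → [1, 5, 1, 3, 3, 5, 5]
nums[mid]=5>1: swap nums[1],nums[2]; hi=1 → [1, 1, 5, 3, 3, 5, 5]
nums[mid]=1=1: mid=2
end: lo=0, hi=1; nums = [1, 1, 5, 3, 3, 5, 5]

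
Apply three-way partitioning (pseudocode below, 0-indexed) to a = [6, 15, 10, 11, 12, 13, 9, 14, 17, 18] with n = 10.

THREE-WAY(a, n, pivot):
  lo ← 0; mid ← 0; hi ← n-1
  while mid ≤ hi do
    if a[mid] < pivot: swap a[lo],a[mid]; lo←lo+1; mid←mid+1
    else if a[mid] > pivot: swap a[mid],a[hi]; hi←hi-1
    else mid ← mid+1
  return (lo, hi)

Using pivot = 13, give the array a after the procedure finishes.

[6, 9, 10, 11, 12, 13, 14, 17, 18, 15]

pivot = 13; lo=0, mid=0, hi=9
a[mid]=6<13: swap a[0],a[0]; lo=1,mid=1 → [6, 15, 10, 11, 12, 13, 9, 14, 17, 18]
a[mid]=15>13: swap a[1],a[9]; hi=8 → [6, 18, 10, 11, 12, 13, 9, 14, 17, 15]
a[mid]=18>13: swap a[1],a[8]; hi=7 → [6, 17, 10, 11, 12, 13, 9, 14, 18, 15]
a[mid]=17>13: swap a[1],a[7]; hi=6 → [6, 14, 10, 11, 12, 13, 9, 17, 18, 15]
a[mid]=14>13: swap a[1],a[6]; hi=5 → [6, 9, 10, 11, 12, 13, 14, 17, 18, 15]
a[mid]=9<13: swap a[1],a[1]; lo=2,mid=2 → [6, 9, 10, 11, 12, 13, 14, 17, 18, 15]
a[mid]=10<13: swap a[2],a[2]; lo=3,mid=3 → [6, 9, 10, 11, 12, 13, 14, 17, 18, 15]
a[mid]=11<13: swap a[3],a[3]; lo=4,mid=4 → [6, 9, 10, 11, 12, 13, 14, 17, 18, 15]
a[mid]=12<13: swap a[4],a[4]; lo=5,mid=5 → [6, 9, 10, 11, 12, 13, 14, 17, 18, 15]
a[mid]=13=13: mid=6
end: lo=5, hi=5; a = [6, 9, 10, 11, 12, 13, 14, 17, 18, 15]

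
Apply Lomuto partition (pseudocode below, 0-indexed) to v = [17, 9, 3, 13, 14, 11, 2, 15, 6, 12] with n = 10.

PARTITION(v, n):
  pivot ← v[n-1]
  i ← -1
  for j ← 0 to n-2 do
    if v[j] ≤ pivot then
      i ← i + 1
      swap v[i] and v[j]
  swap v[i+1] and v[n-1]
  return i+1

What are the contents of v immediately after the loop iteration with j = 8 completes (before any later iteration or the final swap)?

pivot=12, i=-1
j=0: 17>12, skip
j=1: 9≤12, i=0, swap(0,1) ⇒ [9, 17, 3, 13, 14, 11, 2, 15, 6, 12]
j=2: 3≤12, i=1, swap(1,2) ⇒ [9, 3, 17, 13, 14, 11, 2, 15, 6, 12]
j=3: 13>12, skip
j=4: 14>12, skip
j=5: 11≤12, i=2, swap(2,5) ⇒ [9, 3, 11, 13, 14, 17, 2, 15, 6, 12]
j=6: 2≤12, i=3, swap(3,6) ⇒ [9, 3, 11, 2, 14, 17, 13, 15, 6, 12]
j=7: 15>12, skip
j=8: 6≤12, i=4, swap(4,8) ⇒ [9, 3, 11, 2, 6, 17, 13, 15, 14, 12]
(after j=8) v = [9, 3, 11, 2, 6, 17, 13, 15, 14, 12]

[9, 3, 11, 2, 6, 17, 13, 15, 14, 12]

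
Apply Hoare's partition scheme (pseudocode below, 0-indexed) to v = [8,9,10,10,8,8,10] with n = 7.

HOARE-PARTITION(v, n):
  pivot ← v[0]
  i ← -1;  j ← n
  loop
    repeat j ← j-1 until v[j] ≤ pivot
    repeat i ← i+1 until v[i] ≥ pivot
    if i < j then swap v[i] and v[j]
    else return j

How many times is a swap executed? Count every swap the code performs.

pivot=8
j stops at 5 (8), i stops at 0 (8); swap ⇒ [8,9,10,10,8,8,10]
j stops at 4 (8), i stops at 1 (9); swap ⇒ [8,8,10,10,9,8,10]
j stops at 1, i stops at 2; i≥j ⇒ return 1. v=[8,8,10,10,9,8,10]

2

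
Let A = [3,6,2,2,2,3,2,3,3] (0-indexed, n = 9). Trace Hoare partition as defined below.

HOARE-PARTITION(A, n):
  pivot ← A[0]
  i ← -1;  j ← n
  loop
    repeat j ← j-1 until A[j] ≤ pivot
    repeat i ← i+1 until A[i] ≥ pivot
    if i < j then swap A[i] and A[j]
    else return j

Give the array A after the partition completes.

pivot=3
j stops at 8 (3), i stops at 0 (3); swap ⇒ [3,6,2,2,2,3,2,3,3]
j stops at 7 (3), i stops at 1 (6); swap ⇒ [3,3,2,2,2,3,2,6,3]
j stops at 6 (2), i stops at 5 (3); swap ⇒ [3,3,2,2,2,2,3,6,3]
j stops at 5, i stops at 6; i≥j ⇒ return 5. A=[3,3,2,2,2,2,3,6,3]

[3,3,2,2,2,2,3,6,3]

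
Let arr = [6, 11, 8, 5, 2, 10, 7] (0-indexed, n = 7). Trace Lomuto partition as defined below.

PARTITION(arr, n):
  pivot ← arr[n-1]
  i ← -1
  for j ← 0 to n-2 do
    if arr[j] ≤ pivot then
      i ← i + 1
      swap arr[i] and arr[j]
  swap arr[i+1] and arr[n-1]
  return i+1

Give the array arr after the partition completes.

[6, 5, 2, 7, 8, 10, 11]

pivot=7, i=-1
j=0: 6≤7, i=0, swap(0,0) ⇒ [6, 11, 8, 5, 2, 10, 7]
j=1: 11>7, skip
j=2: 8>7, skip
j=3: 5≤7, i=1, swap(1,3) ⇒ [6, 5, 8, 11, 2, 10, 7]
j=4: 2≤7, i=2, swap(2,4) ⇒ [6, 5, 2, 11, 8, 10, 7]
j=5: 10>7, skip
swap(3,6) ⇒ [6, 5, 2, 7, 8, 10, 11]; return 3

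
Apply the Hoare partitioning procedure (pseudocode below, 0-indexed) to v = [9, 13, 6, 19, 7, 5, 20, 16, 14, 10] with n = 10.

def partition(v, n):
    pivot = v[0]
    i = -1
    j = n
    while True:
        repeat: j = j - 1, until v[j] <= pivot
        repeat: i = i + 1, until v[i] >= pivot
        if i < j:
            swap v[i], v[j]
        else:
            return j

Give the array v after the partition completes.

pivot = v[0] = 9; i = -1, j = 10
j→5 (v[5]=5≤9), i→0 (v[0]=9≥9); i<j, swap → [5, 13, 6, 19, 7, 9, 20, 16, 14, 10]
j→4 (v[4]=7≤9), i→1 (v[1]=13≥9); i<j, swap → [5, 7, 6, 19, 13, 9, 20, 16, 14, 10]
j→2, i→3; i≥j, return j=2. v = [5, 7, 6, 19, 13, 9, 20, 16, 14, 10]

[5, 7, 6, 19, 13, 9, 20, 16, 14, 10]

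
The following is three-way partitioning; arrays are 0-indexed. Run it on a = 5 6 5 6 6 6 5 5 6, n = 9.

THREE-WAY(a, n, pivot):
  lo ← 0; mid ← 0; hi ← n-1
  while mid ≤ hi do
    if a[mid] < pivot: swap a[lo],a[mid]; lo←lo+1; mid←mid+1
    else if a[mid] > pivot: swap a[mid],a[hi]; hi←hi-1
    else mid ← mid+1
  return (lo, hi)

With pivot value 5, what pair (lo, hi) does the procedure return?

(0, 3)

lo=0 mid=0 hi=8
5=5: mid=1
6>5: swap(1,8), hi=7 ⇒ 5 6 5 6 6 6 5 5 6
6>5: swap(1,7), hi=6 ⇒ 5 5 5 6 6 6 5 6 6
5=5: mid=2
5=5: mid=3
6>5: swap(3,6), hi=5 ⇒ 5 5 5 5 6 6 6 6 6
5=5: mid=4
6>5: swap(4,5), hi=4 ⇒ 5 5 5 5 6 6 6 6 6
6>5: swap(4,4), hi=3 ⇒ 5 5 5 5 6 6 6 6 6
done. lo=0 hi=3; a=5 5 5 5 6 6 6 6 6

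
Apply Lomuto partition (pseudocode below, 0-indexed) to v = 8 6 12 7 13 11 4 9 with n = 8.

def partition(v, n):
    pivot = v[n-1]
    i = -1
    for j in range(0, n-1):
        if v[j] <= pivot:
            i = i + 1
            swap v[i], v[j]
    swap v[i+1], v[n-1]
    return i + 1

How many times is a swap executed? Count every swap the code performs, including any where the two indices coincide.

pivot=9, i=-1
j=0: 8≤9, i=0, swap(0,0) ⇒ 8 6 12 7 13 11 4 9
j=1: 6≤9, i=1, swap(1,1) ⇒ 8 6 12 7 13 11 4 9
j=2: 12>9, skip
j=3: 7≤9, i=2, swap(2,3) ⇒ 8 6 7 12 13 11 4 9
j=4: 13>9, skip
j=5: 11>9, skip
j=6: 4≤9, i=3, swap(3,6) ⇒ 8 6 7 4 13 11 12 9
swap(4,7) ⇒ 8 6 7 4 9 11 12 13; return 4

5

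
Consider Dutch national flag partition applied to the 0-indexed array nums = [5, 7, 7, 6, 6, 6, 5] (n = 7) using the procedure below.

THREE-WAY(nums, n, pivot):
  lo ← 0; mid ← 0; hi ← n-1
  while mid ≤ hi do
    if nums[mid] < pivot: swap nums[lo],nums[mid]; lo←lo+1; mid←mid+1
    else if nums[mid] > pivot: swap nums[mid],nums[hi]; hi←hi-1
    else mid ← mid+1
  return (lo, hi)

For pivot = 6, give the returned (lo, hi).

lo=0 mid=0 hi=6
5<6: swap(0,0), lo=1 mid=1 ⇒ [5, 7, 7, 6, 6, 6, 5]
7>6: swap(1,6), hi=5 ⇒ [5, 5, 7, 6, 6, 6, 7]
5<6: swap(1,1), lo=2 mid=2 ⇒ [5, 5, 7, 6, 6, 6, 7]
7>6: swap(2,5), hi=4 ⇒ [5, 5, 6, 6, 6, 7, 7]
6=6: mid=3
6=6: mid=4
6=6: mid=5
done. lo=2 hi=4; nums=[5, 5, 6, 6, 6, 7, 7]

(2, 4)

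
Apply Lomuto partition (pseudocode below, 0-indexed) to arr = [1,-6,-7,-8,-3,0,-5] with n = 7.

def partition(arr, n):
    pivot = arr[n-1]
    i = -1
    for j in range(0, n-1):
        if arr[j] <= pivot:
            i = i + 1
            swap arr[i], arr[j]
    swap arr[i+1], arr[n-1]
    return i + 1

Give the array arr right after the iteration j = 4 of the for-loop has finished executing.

[-6,-7,-8,1,-3,0,-5]

pivot = arr[6] = -5; i = -1
j=0: arr[0]=1 > -5 → no swap
j=1: arr[1]=-6 ≤ -5 → i=0, swap arr[0],arr[1] → [-6,1,-7,-8,-3,0,-5]
j=2: arr[2]=-7 ≤ -5 → i=1, swap arr[1],arr[2] → [-6,-7,1,-8,-3,0,-5]
j=3: arr[3]=-8 ≤ -5 → i=2, swap arr[2],arr[3] → [-6,-7,-8,1,-3,0,-5]
j=4: arr[4]=-3 > -5 → no swap
(after j=4) arr = [-6,-7,-8,1,-3,0,-5]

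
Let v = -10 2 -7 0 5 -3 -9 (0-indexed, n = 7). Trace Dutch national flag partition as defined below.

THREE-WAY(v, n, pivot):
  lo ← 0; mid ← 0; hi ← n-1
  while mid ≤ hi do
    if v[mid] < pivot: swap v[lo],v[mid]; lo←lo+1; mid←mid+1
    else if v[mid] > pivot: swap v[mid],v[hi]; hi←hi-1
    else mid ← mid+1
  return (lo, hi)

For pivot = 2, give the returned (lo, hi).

(5, 5)

lo=0 mid=0 hi=6
-10<2: swap(0,0), lo=1 mid=1 ⇒ -10 2 -7 0 5 -3 -9
2=2: mid=2
-7<2: swap(1,2), lo=2 mid=3 ⇒ -10 -7 2 0 5 -3 -9
0<2: swap(2,3), lo=3 mid=4 ⇒ -10 -7 0 2 5 -3 -9
5>2: swap(4,6), hi=5 ⇒ -10 -7 0 2 -9 -3 5
-9<2: swap(3,4), lo=4 mid=5 ⇒ -10 -7 0 -9 2 -3 5
-3<2: swap(4,5), lo=5 mid=6 ⇒ -10 -7 0 -9 -3 2 5
done. lo=5 hi=5; v=-10 -7 0 -9 -3 2 5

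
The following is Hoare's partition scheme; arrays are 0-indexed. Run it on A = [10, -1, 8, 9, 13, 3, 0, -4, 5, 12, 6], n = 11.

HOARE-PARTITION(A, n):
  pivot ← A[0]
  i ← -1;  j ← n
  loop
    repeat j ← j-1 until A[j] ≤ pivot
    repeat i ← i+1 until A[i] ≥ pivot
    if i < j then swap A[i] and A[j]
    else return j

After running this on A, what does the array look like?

[6, -1, 8, 9, 5, 3, 0, -4, 13, 12, 10]

pivot=10
j stops at 10 (6), i stops at 0 (10); swap ⇒ [6, -1, 8, 9, 13, 3, 0, -4, 5, 12, 10]
j stops at 8 (5), i stops at 4 (13); swap ⇒ [6, -1, 8, 9, 5, 3, 0, -4, 13, 12, 10]
j stops at 7, i stops at 8; i≥j ⇒ return 7. A=[6, -1, 8, 9, 5, 3, 0, -4, 13, 12, 10]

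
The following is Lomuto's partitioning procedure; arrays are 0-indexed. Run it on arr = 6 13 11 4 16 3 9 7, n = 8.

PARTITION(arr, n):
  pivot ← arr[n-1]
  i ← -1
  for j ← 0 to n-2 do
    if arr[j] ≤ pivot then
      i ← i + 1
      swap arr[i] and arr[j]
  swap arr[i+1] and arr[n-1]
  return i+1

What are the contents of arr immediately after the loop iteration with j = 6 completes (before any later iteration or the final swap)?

6 4 3 13 16 11 9 7

pivot = arr[7] = 7; i = -1
j=0: arr[0]=6 ≤ 7 → i=0, swap arr[0],arr[0] (no change) → 6 13 11 4 16 3 9 7
j=1: arr[1]=13 > 7 → no swap
j=2: arr[2]=11 > 7 → no swap
j=3: arr[3]=4 ≤ 7 → i=1, swap arr[1],arr[3] → 6 4 11 13 16 3 9 7
j=4: arr[4]=16 > 7 → no swap
j=5: arr[5]=3 ≤ 7 → i=2, swap arr[2],arr[5] → 6 4 3 13 16 11 9 7
j=6: arr[6]=9 > 7 → no swap
(after j=6) arr = 6 4 3 13 16 11 9 7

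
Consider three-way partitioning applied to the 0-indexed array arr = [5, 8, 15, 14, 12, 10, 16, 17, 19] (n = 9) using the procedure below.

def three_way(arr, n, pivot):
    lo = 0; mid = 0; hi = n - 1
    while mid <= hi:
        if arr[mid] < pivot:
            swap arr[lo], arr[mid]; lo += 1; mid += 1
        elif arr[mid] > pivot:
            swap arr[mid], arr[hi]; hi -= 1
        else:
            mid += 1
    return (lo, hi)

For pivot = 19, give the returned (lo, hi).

(8, 8)

lo=0 mid=0 hi=8
5<19: swap(0,0), lo=1 mid=1 ⇒ [5, 8, 15, 14, 12, 10, 16, 17, 19]
8<19: swap(1,1), lo=2 mid=2 ⇒ [5, 8, 15, 14, 12, 10, 16, 17, 19]
15<19: swap(2,2), lo=3 mid=3 ⇒ [5, 8, 15, 14, 12, 10, 16, 17, 19]
14<19: swap(3,3), lo=4 mid=4 ⇒ [5, 8, 15, 14, 12, 10, 16, 17, 19]
12<19: swap(4,4), lo=5 mid=5 ⇒ [5, 8, 15, 14, 12, 10, 16, 17, 19]
10<19: swap(5,5), lo=6 mid=6 ⇒ [5, 8, 15, 14, 12, 10, 16, 17, 19]
16<19: swap(6,6), lo=7 mid=7 ⇒ [5, 8, 15, 14, 12, 10, 16, 17, 19]
17<19: swap(7,7), lo=8 mid=8 ⇒ [5, 8, 15, 14, 12, 10, 16, 17, 19]
19=19: mid=9
done. lo=8 hi=8; arr=[5, 8, 15, 14, 12, 10, 16, 17, 19]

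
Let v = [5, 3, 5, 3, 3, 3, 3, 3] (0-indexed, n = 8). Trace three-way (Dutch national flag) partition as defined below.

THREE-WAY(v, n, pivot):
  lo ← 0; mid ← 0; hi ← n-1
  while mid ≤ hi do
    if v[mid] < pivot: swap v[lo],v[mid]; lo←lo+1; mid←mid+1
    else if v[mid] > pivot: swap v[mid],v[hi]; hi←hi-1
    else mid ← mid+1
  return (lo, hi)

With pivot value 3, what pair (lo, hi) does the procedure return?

pivot = 3; lo=0, mid=0, hi=7
v[mid]=5>3: swap v[0],v[7]; hi=6 → [3, 3, 5, 3, 3, 3, 3, 5]
v[mid]=3=3: mid=1
v[mid]=3=3: mid=2
v[mid]=5>3: swap v[2],v[6]; hi=5 → [3, 3, 3, 3, 3, 3, 5, 5]
v[mid]=3=3: mid=3
v[mid]=3=3: mid=4
v[mid]=3=3: mid=5
v[mid]=3=3: mid=6
end: lo=0, hi=5; v = [3, 3, 3, 3, 3, 3, 5, 5]

(0, 5)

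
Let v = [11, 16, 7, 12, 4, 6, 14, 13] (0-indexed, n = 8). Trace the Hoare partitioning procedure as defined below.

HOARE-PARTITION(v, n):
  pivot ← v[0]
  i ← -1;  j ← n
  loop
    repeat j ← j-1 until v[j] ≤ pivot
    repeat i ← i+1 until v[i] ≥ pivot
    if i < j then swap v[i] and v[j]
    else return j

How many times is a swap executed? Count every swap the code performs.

2

pivot = v[0] = 11; i = -1, j = 8
j→5 (v[5]=6≤11), i→0 (v[0]=11≥11); i<j, swap → [6, 16, 7, 12, 4, 11, 14, 13]
j→4 (v[4]=4≤11), i→1 (v[1]=16≥11); i<j, swap → [6, 4, 7, 12, 16, 11, 14, 13]
j→2, i→3; i≥j, return j=2. v = [6, 4, 7, 12, 16, 11, 14, 13]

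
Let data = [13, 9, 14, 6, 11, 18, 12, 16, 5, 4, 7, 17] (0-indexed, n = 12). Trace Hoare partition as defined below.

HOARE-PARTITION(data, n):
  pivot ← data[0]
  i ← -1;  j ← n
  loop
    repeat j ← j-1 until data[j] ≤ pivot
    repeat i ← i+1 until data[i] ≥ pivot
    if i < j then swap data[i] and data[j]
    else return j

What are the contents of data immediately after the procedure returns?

[7, 9, 4, 6, 11, 5, 12, 16, 18, 14, 13, 17]

pivot=13
j stops at 10 (7), i stops at 0 (13); swap ⇒ [7, 9, 14, 6, 11, 18, 12, 16, 5, 4, 13, 17]
j stops at 9 (4), i stops at 2 (14); swap ⇒ [7, 9, 4, 6, 11, 18, 12, 16, 5, 14, 13, 17]
j stops at 8 (5), i stops at 5 (18); swap ⇒ [7, 9, 4, 6, 11, 5, 12, 16, 18, 14, 13, 17]
j stops at 6, i stops at 7; i≥j ⇒ return 6. data=[7, 9, 4, 6, 11, 5, 12, 16, 18, 14, 13, 17]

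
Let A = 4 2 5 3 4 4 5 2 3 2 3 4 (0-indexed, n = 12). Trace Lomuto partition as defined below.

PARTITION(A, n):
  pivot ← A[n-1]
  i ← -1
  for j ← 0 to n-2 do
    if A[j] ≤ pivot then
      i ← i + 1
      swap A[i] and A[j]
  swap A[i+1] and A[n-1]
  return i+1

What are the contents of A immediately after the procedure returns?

pivot = A[11] = 4; i = -1
j=0: A[0]=4 ≤ 4 → i=0, swap A[0],A[0] (no change) → 4 2 5 3 4 4 5 2 3 2 3 4
j=1: A[1]=2 ≤ 4 → i=1, swap A[1],A[1] (no change) → 4 2 5 3 4 4 5 2 3 2 3 4
j=2: A[2]=5 > 4 → no swap
j=3: A[3]=3 ≤ 4 → i=2, swap A[2],A[3] → 4 2 3 5 4 4 5 2 3 2 3 4
j=4: A[4]=4 ≤ 4 → i=3, swap A[3],A[4] → 4 2 3 4 5 4 5 2 3 2 3 4
j=5: A[5]=4 ≤ 4 → i=4, swap A[4],A[5] → 4 2 3 4 4 5 5 2 3 2 3 4
j=6: A[6]=5 > 4 → no swap
j=7: A[7]=2 ≤ 4 → i=5, swap A[5],A[7] → 4 2 3 4 4 2 5 5 3 2 3 4
j=8: A[8]=3 ≤ 4 → i=6, swap A[6],A[8] → 4 2 3 4 4 2 3 5 5 2 3 4
j=9: A[9]=2 ≤ 4 → i=7, swap A[7],A[9] → 4 2 3 4 4 2 3 2 5 5 3 4
j=10: A[10]=3 ≤ 4 → i=8, swap A[8],A[10] → 4 2 3 4 4 2 3 2 3 5 5 4
final swap A[9],A[11] → 4 2 3 4 4 2 3 2 3 4 5 5; return 9

4 2 3 4 4 2 3 2 3 4 5 5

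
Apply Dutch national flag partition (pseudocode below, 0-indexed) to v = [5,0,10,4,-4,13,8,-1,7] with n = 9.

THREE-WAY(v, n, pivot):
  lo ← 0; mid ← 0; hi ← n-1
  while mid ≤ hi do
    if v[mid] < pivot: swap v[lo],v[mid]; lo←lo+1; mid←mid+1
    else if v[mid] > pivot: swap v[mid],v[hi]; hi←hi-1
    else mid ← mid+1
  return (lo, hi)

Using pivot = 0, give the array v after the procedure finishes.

[-1,-4,0,4,13,8,10,7,5]

lo=0 mid=0 hi=8
5>0: swap(0,8), hi=7 ⇒ [7,0,10,4,-4,13,8,-1,5]
7>0: swap(0,7), hi=6 ⇒ [-1,0,10,4,-4,13,8,7,5]
-1<0: swap(0,0), lo=1 mid=1 ⇒ [-1,0,10,4,-4,13,8,7,5]
0=0: mid=2
10>0: swap(2,6), hi=5 ⇒ [-1,0,8,4,-4,13,10,7,5]
8>0: swap(2,5), hi=4 ⇒ [-1,0,13,4,-4,8,10,7,5]
13>0: swap(2,4), hi=3 ⇒ [-1,0,-4,4,13,8,10,7,5]
-4<0: swap(1,2), lo=2 mid=3 ⇒ [-1,-4,0,4,13,8,10,7,5]
4>0: swap(3,3), hi=2 ⇒ [-1,-4,0,4,13,8,10,7,5]
done. lo=2 hi=2; v=[-1,-4,0,4,13,8,10,7,5]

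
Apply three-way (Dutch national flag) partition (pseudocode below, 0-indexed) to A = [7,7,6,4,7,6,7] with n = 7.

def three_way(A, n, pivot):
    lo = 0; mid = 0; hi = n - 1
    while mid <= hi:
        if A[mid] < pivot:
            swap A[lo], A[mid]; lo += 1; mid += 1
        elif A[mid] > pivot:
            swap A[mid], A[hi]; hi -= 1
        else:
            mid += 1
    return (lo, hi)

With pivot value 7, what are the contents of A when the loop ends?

[6,4,6,7,7,7,7]

lo=0 mid=0 hi=6
7=7: mid=1
7=7: mid=2
6<7: swap(0,2), lo=1 mid=3 ⇒ [6,7,7,4,7,6,7]
4<7: swap(1,3), lo=2 mid=4 ⇒ [6,4,7,7,7,6,7]
7=7: mid=5
6<7: swap(2,5), lo=3 mid=6 ⇒ [6,4,6,7,7,7,7]
7=7: mid=7
done. lo=3 hi=6; A=[6,4,6,7,7,7,7]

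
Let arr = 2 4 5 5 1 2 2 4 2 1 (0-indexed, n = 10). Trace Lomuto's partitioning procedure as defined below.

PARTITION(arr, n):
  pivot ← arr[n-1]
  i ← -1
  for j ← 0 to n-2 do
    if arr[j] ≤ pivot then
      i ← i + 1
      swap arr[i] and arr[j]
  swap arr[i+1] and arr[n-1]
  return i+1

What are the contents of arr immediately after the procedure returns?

pivot = arr[9] = 1; i = -1
j=0: arr[0]=2 > 1 → no swap
j=1: arr[1]=4 > 1 → no swap
j=2: arr[2]=5 > 1 → no swap
j=3: arr[3]=5 > 1 → no swap
j=4: arr[4]=1 ≤ 1 → i=0, swap arr[0],arr[4] → 1 4 5 5 2 2 2 4 2 1
j=5: arr[5]=2 > 1 → no swap
j=6: arr[6]=2 > 1 → no swap
j=7: arr[7]=4 > 1 → no swap
j=8: arr[8]=2 > 1 → no swap
final swap arr[1],arr[9] → 1 1 5 5 2 2 2 4 2 4; return 1

1 1 5 5 2 2 2 4 2 4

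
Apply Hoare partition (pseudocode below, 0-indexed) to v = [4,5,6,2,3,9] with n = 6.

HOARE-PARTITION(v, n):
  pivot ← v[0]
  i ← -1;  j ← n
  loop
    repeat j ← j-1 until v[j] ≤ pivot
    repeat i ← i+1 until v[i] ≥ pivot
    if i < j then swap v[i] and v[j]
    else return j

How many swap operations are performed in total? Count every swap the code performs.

pivot = v[0] = 4; i = -1, j = 6
j→4 (v[4]=3≤4), i→0 (v[0]=4≥4); i<j, swap → [3,5,6,2,4,9]
j→3 (v[3]=2≤4), i→1 (v[1]=5≥4); i<j, swap → [3,2,6,5,4,9]
j→1, i→2; i≥j, return j=1. v = [3,2,6,5,4,9]

2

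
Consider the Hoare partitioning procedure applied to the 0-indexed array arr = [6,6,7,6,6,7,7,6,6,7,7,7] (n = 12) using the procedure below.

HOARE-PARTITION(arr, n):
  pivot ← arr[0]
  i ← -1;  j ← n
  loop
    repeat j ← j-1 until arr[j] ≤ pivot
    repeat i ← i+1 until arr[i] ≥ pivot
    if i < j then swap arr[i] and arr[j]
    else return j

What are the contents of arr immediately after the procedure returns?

[6,6,6,6,7,7,7,6,6,7,7,7]

pivot=6
j stops at 8 (6), i stops at 0 (6); swap ⇒ [6,6,7,6,6,7,7,6,6,7,7,7]
j stops at 7 (6), i stops at 1 (6); swap ⇒ [6,6,7,6,6,7,7,6,6,7,7,7]
j stops at 4 (6), i stops at 2 (7); swap ⇒ [6,6,6,6,7,7,7,6,6,7,7,7]
j stops at 3, i stops at 3; i≥j ⇒ return 3. arr=[6,6,6,6,7,7,7,6,6,7,7,7]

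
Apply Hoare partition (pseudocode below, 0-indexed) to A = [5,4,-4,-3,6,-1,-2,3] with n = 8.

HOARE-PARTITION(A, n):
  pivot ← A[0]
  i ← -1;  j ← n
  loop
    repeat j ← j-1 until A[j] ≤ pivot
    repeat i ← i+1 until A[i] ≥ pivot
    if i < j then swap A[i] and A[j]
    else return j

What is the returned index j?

5

pivot = A[0] = 5; i = -1, j = 8
j→7 (A[7]=3≤5), i→0 (A[0]=5≥5); i<j, swap → [3,4,-4,-3,6,-1,-2,5]
j→6 (A[6]=-2≤5), i→4 (A[4]=6≥5); i<j, swap → [3,4,-4,-3,-2,-1,6,5]
j→5, i→6; i≥j, return j=5. A = [3,4,-4,-3,-2,-1,6,5]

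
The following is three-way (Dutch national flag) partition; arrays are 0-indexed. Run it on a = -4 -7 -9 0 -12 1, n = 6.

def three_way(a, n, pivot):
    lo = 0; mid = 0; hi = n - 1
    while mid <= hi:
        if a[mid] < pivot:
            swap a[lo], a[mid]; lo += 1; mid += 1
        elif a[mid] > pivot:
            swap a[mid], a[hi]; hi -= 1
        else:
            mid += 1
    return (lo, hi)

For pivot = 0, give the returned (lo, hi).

lo=0 mid=0 hi=5
-4<0: swap(0,0), lo=1 mid=1 ⇒ -4 -7 -9 0 -12 1
-7<0: swap(1,1), lo=2 mid=2 ⇒ -4 -7 -9 0 -12 1
-9<0: swap(2,2), lo=3 mid=3 ⇒ -4 -7 -9 0 -12 1
0=0: mid=4
-12<0: swap(3,4), lo=4 mid=5 ⇒ -4 -7 -9 -12 0 1
1>0: swap(5,5), hi=4 ⇒ -4 -7 -9 -12 0 1
done. lo=4 hi=4; a=-4 -7 -9 -12 0 1

(4, 4)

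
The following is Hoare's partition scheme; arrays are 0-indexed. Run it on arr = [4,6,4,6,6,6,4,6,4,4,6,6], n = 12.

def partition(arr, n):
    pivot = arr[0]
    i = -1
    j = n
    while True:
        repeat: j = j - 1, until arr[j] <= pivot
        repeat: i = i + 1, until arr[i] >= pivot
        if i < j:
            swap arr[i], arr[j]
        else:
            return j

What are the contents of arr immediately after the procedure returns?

pivot=4
j stops at 9 (4), i stops at 0 (4); swap ⇒ [4,6,4,6,6,6,4,6,4,4,6,6]
j stops at 8 (4), i stops at 1 (6); swap ⇒ [4,4,4,6,6,6,4,6,6,4,6,6]
j stops at 6 (4), i stops at 2 (4); swap ⇒ [4,4,4,6,6,6,4,6,6,4,6,6]
j stops at 2, i stops at 3; i≥j ⇒ return 2. arr=[4,4,4,6,6,6,4,6,6,4,6,6]

[4,4,4,6,6,6,4,6,6,4,6,6]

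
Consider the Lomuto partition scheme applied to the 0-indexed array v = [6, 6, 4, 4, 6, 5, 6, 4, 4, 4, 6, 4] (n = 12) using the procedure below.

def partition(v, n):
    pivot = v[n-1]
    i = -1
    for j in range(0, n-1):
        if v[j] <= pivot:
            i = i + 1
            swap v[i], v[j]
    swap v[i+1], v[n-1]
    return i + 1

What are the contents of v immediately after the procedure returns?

pivot = v[11] = 4; i = -1
j=0: v[0]=6 > 4 → no swap
j=1: v[1]=6 > 4 → no swap
j=2: v[2]=4 ≤ 4 → i=0, swap v[0],v[2] → [4, 6, 6, 4, 6, 5, 6, 4, 4, 4, 6, 4]
j=3: v[3]=4 ≤ 4 → i=1, swap v[1],v[3] → [4, 4, 6, 6, 6, 5, 6, 4, 4, 4, 6, 4]
j=4: v[4]=6 > 4 → no swap
j=5: v[5]=5 > 4 → no swap
j=6: v[6]=6 > 4 → no swap
j=7: v[7]=4 ≤ 4 → i=2, swap v[2],v[7] → [4, 4, 4, 6, 6, 5, 6, 6, 4, 4, 6, 4]
j=8: v[8]=4 ≤ 4 → i=3, swap v[3],v[8] → [4, 4, 4, 4, 6, 5, 6, 6, 6, 4, 6, 4]
j=9: v[9]=4 ≤ 4 → i=4, swap v[4],v[9] → [4, 4, 4, 4, 4, 5, 6, 6, 6, 6, 6, 4]
j=10: v[10]=6 > 4 → no swap
final swap v[5],v[11] → [4, 4, 4, 4, 4, 4, 6, 6, 6, 6, 6, 5]; return 5

[4, 4, 4, 4, 4, 4, 6, 6, 6, 6, 6, 5]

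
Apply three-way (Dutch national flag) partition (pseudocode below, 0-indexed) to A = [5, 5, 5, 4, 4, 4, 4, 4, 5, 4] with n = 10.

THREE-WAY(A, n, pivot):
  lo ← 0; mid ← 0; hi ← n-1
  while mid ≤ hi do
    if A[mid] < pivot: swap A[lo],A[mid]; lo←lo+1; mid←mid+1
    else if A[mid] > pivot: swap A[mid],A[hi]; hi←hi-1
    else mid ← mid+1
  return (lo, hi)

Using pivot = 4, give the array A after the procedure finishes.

pivot = 4; lo=0, mid=0, hi=9
A[mid]=5>4: swap A[0],A[9]; hi=8 → [4, 5, 5, 4, 4, 4, 4, 4, 5, 5]
A[mid]=4=4: mid=1
A[mid]=5>4: swap A[1],A[8]; hi=7 → [4, 5, 5, 4, 4, 4, 4, 4, 5, 5]
A[mid]=5>4: swap A[1],A[7]; hi=6 → [4, 4, 5, 4, 4, 4, 4, 5, 5, 5]
A[mid]=4=4: mid=2
A[mid]=5>4: swap A[2],A[6]; hi=5 → [4, 4, 4, 4, 4, 4, 5, 5, 5, 5]
A[mid]=4=4: mid=3
A[mid]=4=4: mid=4
A[mid]=4=4: mid=5
A[mid]=4=4: mid=6
end: lo=0, hi=5; A = [4, 4, 4, 4, 4, 4, 5, 5, 5, 5]

[4, 4, 4, 4, 4, 4, 5, 5, 5, 5]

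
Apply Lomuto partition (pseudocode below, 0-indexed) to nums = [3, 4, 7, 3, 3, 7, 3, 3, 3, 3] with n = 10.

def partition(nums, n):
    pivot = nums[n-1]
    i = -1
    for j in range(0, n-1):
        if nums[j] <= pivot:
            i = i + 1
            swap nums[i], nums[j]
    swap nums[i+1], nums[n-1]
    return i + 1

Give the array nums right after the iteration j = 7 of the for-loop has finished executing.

[3, 3, 3, 3, 3, 7, 4, 7, 3, 3]

pivot = nums[9] = 3; i = -1
j=0: nums[0]=3 ≤ 3 → i=0, swap nums[0],nums[0] (no change) → [3, 4, 7, 3, 3, 7, 3, 3, 3, 3]
j=1: nums[1]=4 > 3 → no swap
j=2: nums[2]=7 > 3 → no swap
j=3: nums[3]=3 ≤ 3 → i=1, swap nums[1],nums[3] → [3, 3, 7, 4, 3, 7, 3, 3, 3, 3]
j=4: nums[4]=3 ≤ 3 → i=2, swap nums[2],nums[4] → [3, 3, 3, 4, 7, 7, 3, 3, 3, 3]
j=5: nums[5]=7 > 3 → no swap
j=6: nums[6]=3 ≤ 3 → i=3, swap nums[3],nums[6] → [3, 3, 3, 3, 7, 7, 4, 3, 3, 3]
j=7: nums[7]=3 ≤ 3 → i=4, swap nums[4],nums[7] → [3, 3, 3, 3, 3, 7, 4, 7, 3, 3]
(after j=7) nums = [3, 3, 3, 3, 3, 7, 4, 7, 3, 3]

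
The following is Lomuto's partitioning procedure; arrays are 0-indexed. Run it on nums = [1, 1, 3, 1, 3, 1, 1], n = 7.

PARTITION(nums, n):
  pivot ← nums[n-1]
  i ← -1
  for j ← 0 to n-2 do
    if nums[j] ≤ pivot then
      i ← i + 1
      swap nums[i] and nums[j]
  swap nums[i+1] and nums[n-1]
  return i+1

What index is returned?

pivot = nums[6] = 1; i = -1
j=0: nums[0]=1 ≤ 1 → i=0, swap nums[0],nums[0] (no change) → [1, 1, 3, 1, 3, 1, 1]
j=1: nums[1]=1 ≤ 1 → i=1, swap nums[1],nums[1] (no change) → [1, 1, 3, 1, 3, 1, 1]
j=2: nums[2]=3 > 1 → no swap
j=3: nums[3]=1 ≤ 1 → i=2, swap nums[2],nums[3] → [1, 1, 1, 3, 3, 1, 1]
j=4: nums[4]=3 > 1 → no swap
j=5: nums[5]=1 ≤ 1 → i=3, swap nums[3],nums[5] → [1, 1, 1, 1, 3, 3, 1]
final swap nums[4],nums[6] → [1, 1, 1, 1, 1, 3, 3]; return 4

4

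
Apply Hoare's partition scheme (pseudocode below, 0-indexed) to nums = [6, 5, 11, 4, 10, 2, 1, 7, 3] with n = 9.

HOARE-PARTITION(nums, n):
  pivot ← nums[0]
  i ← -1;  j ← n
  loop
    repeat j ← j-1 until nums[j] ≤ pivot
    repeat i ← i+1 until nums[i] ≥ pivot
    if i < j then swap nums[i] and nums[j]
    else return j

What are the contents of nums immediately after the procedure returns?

[3, 5, 1, 4, 2, 10, 11, 7, 6]

pivot = nums[0] = 6; i = -1, j = 9
j→8 (nums[8]=3≤6), i→0 (nums[0]=6≥6); i<j, swap → [3, 5, 11, 4, 10, 2, 1, 7, 6]
j→6 (nums[6]=1≤6), i→2 (nums[2]=11≥6); i<j, swap → [3, 5, 1, 4, 10, 2, 11, 7, 6]
j→5 (nums[5]=2≤6), i→4 (nums[4]=10≥6); i<j, swap → [3, 5, 1, 4, 2, 10, 11, 7, 6]
j→4, i→5; i≥j, return j=4. nums = [3, 5, 1, 4, 2, 10, 11, 7, 6]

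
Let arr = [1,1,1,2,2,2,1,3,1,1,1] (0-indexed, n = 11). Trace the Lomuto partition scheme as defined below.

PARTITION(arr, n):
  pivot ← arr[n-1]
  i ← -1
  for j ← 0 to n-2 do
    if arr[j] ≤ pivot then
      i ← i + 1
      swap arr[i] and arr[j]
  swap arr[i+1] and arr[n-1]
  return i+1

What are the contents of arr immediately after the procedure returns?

pivot = arr[10] = 1; i = -1
j=0: arr[0]=1 ≤ 1 → i=0, swap arr[0],arr[0] (no change) → [1,1,1,2,2,2,1,3,1,1,1]
j=1: arr[1]=1 ≤ 1 → i=1, swap arr[1],arr[1] (no change) → [1,1,1,2,2,2,1,3,1,1,1]
j=2: arr[2]=1 ≤ 1 → i=2, swap arr[2],arr[2] (no change) → [1,1,1,2,2,2,1,3,1,1,1]
j=3: arr[3]=2 > 1 → no swap
j=4: arr[4]=2 > 1 → no swap
j=5: arr[5]=2 > 1 → no swap
j=6: arr[6]=1 ≤ 1 → i=3, swap arr[3],arr[6] → [1,1,1,1,2,2,2,3,1,1,1]
j=7: arr[7]=3 > 1 → no swap
j=8: arr[8]=1 ≤ 1 → i=4, swap arr[4],arr[8] → [1,1,1,1,1,2,2,3,2,1,1]
j=9: arr[9]=1 ≤ 1 → i=5, swap arr[5],arr[9] → [1,1,1,1,1,1,2,3,2,2,1]
final swap arr[6],arr[10] → [1,1,1,1,1,1,1,3,2,2,2]; return 6

[1,1,1,1,1,1,1,3,2,2,2]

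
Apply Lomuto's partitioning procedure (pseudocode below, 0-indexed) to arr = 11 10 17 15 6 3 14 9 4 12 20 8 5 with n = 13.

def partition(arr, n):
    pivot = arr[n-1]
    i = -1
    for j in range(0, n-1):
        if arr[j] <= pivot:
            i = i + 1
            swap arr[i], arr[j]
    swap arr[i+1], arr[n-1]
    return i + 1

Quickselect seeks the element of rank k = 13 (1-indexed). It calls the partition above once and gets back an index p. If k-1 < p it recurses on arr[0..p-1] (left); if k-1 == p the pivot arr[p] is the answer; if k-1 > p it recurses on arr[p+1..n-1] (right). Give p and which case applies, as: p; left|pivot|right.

pivot=5, i=-1
j=0: 11>5, skip
j=1: 10>5, skip
j=2: 17>5, skip
j=3: 15>5, skip
j=4: 6>5, skip
j=5: 3≤5, i=0, swap(0,5) ⇒ 3 10 17 15 6 11 14 9 4 12 20 8 5
j=6: 14>5, skip
j=7: 9>5, skip
j=8: 4≤5, i=1, swap(1,8) ⇒ 3 4 17 15 6 11 14 9 10 12 20 8 5
j=9: 12>5, skip
j=10: 20>5, skip
j=11: 8>5, skip
swap(2,12) ⇒ 3 4 5 15 6 11 14 9 10 12 20 8 17; return 2
p = 2; k-1 = 12 > 2 ⇒ right

2; right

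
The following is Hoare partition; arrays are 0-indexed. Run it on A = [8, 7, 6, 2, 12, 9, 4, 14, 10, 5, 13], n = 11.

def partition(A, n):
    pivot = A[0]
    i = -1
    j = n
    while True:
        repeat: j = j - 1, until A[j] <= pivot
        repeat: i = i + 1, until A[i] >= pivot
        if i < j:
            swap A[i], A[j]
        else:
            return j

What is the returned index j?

4

pivot = A[0] = 8; i = -1, j = 11
j→9 (A[9]=5≤8), i→0 (A[0]=8≥8); i<j, swap → [5, 7, 6, 2, 12, 9, 4, 14, 10, 8, 13]
j→6 (A[6]=4≤8), i→4 (A[4]=12≥8); i<j, swap → [5, 7, 6, 2, 4, 9, 12, 14, 10, 8, 13]
j→4, i→5; i≥j, return j=4. A = [5, 7, 6, 2, 4, 9, 12, 14, 10, 8, 13]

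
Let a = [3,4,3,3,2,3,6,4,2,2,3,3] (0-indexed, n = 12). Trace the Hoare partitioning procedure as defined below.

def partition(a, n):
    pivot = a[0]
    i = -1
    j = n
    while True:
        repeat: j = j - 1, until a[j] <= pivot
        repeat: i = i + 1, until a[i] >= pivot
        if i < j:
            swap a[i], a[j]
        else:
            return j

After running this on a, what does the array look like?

[3,3,2,2,2,3,6,4,3,3,4,3]

pivot = a[0] = 3; i = -1, j = 12
j→11 (a[11]=3≤3), i→0 (a[0]=3≥3); i<j, swap → [3,4,3,3,2,3,6,4,2,2,3,3]
j→10 (a[10]=3≤3), i→1 (a[1]=4≥3); i<j, swap → [3,3,3,3,2,3,6,4,2,2,4,3]
j→9 (a[9]=2≤3), i→2 (a[2]=3≥3); i<j, swap → [3,3,2,3,2,3,6,4,2,3,4,3]
j→8 (a[8]=2≤3), i→3 (a[3]=3≥3); i<j, swap → [3,3,2,2,2,3,6,4,3,3,4,3]
j→5, i→5; i≥j, return j=5. a = [3,3,2,2,2,3,6,4,3,3,4,3]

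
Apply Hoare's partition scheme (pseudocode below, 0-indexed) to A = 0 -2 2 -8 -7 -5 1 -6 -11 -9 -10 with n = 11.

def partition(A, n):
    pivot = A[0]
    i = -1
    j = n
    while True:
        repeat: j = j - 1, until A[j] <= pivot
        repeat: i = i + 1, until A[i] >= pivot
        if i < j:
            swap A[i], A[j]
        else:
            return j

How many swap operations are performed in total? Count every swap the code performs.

pivot = A[0] = 0; i = -1, j = 11
j→10 (A[10]=-10≤0), i→0 (A[0]=0≥0); i<j, swap → -10 -2 2 -8 -7 -5 1 -6 -11 -9 0
j→9 (A[9]=-9≤0), i→2 (A[2]=2≥0); i<j, swap → -10 -2 -9 -8 -7 -5 1 -6 -11 2 0
j→8 (A[8]=-11≤0), i→6 (A[6]=1≥0); i<j, swap → -10 -2 -9 -8 -7 -5 -11 -6 1 2 0
j→7, i→8; i≥j, return j=7. A = -10 -2 -9 -8 -7 -5 -11 -6 1 2 0

3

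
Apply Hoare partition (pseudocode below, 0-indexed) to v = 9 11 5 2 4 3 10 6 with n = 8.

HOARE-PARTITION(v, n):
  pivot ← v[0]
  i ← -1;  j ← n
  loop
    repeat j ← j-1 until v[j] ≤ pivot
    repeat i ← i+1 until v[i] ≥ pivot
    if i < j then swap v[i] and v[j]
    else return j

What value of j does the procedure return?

4

pivot = v[0] = 9; i = -1, j = 8
j→7 (v[7]=6≤9), i→0 (v[0]=9≥9); i<j, swap → 6 11 5 2 4 3 10 9
j→5 (v[5]=3≤9), i→1 (v[1]=11≥9); i<j, swap → 6 3 5 2 4 11 10 9
j→4, i→5; i≥j, return j=4. v = 6 3 5 2 4 11 10 9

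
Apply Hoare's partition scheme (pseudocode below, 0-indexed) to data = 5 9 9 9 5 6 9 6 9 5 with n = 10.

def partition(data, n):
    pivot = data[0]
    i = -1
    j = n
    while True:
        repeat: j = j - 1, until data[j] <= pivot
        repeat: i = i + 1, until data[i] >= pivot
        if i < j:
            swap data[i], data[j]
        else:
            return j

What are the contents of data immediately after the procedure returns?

pivot=5
j stops at 9 (5), i stops at 0 (5); swap ⇒ 5 9 9 9 5 6 9 6 9 5
j stops at 4 (5), i stops at 1 (9); swap ⇒ 5 5 9 9 9 6 9 6 9 5
j stops at 1, i stops at 2; i≥j ⇒ return 1. data=5 5 9 9 9 6 9 6 9 5

5 5 9 9 9 6 9 6 9 5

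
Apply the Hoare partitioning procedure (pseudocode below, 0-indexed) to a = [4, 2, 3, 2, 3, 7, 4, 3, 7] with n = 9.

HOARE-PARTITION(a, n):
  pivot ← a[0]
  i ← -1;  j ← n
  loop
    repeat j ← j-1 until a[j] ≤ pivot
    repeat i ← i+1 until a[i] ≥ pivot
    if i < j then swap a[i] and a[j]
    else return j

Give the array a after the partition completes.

[3, 2, 3, 2, 3, 4, 7, 4, 7]

pivot = a[0] = 4; i = -1, j = 9
j→7 (a[7]=3≤4), i→0 (a[0]=4≥4); i<j, swap → [3, 2, 3, 2, 3, 7, 4, 4, 7]
j→6 (a[6]=4≤4), i→5 (a[5]=7≥4); i<j, swap → [3, 2, 3, 2, 3, 4, 7, 4, 7]
j→5, i→6; i≥j, return j=5. a = [3, 2, 3, 2, 3, 4, 7, 4, 7]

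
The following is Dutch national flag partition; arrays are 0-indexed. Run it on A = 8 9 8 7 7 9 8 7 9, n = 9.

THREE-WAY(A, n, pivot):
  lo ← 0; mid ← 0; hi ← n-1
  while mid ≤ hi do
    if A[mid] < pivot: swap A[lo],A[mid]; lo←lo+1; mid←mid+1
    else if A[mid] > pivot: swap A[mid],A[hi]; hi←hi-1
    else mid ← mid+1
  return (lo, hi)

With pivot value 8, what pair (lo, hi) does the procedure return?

pivot = 8; lo=0, mid=0, hi=8
A[mid]=8=8: mid=1
A[mid]=9>8: swap A[1],A[8]; hi=7 → 8 9 8 7 7 9 8 7 9
A[mid]=9>8: swap A[1],A[7]; hi=6 → 8 7 8 7 7 9 8 9 9
A[mid]=7<8: swap A[0],A[1]; lo=1,mid=2 → 7 8 8 7 7 9 8 9 9
A[mid]=8=8: mid=3
A[mid]=7<8: swap A[1],A[3]; lo=2,mid=4 → 7 7 8 8 7 9 8 9 9
A[mid]=7<8: swap A[2],A[4]; lo=3,mid=5 → 7 7 7 8 8 9 8 9 9
A[mid]=9>8: swap A[5],A[6]; hi=5 → 7 7 7 8 8 8 9 9 9
A[mid]=8=8: mid=6
end: lo=3, hi=5; A = 7 7 7 8 8 8 9 9 9

(3, 5)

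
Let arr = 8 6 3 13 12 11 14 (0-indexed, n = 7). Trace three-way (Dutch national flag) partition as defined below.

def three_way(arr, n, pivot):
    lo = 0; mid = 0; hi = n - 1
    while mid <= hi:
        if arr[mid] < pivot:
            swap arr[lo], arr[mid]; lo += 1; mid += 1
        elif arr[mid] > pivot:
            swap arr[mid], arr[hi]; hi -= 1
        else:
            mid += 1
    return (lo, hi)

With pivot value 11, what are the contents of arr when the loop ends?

lo=0 mid=0 hi=6
8<11: swap(0,0), lo=1 mid=1 ⇒ 8 6 3 13 12 11 14
6<11: swap(1,1), lo=2 mid=2 ⇒ 8 6 3 13 12 11 14
3<11: swap(2,2), lo=3 mid=3 ⇒ 8 6 3 13 12 11 14
13>11: swap(3,6), hi=5 ⇒ 8 6 3 14 12 11 13
14>11: swap(3,5), hi=4 ⇒ 8 6 3 11 12 14 13
11=11: mid=4
12>11: swap(4,4), hi=3 ⇒ 8 6 3 11 12 14 13
done. lo=3 hi=3; arr=8 6 3 11 12 14 13

8 6 3 11 12 14 13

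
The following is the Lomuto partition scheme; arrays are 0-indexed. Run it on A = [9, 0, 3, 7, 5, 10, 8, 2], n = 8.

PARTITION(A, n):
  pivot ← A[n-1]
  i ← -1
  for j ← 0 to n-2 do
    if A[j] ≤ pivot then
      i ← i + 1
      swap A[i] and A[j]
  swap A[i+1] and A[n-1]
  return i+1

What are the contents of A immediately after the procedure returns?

[0, 2, 3, 7, 5, 10, 8, 9]

pivot = A[7] = 2; i = -1
j=0: A[0]=9 > 2 → no swap
j=1: A[1]=0 ≤ 2 → i=0, swap A[0],A[1] → [0, 9, 3, 7, 5, 10, 8, 2]
j=2: A[2]=3 > 2 → no swap
j=3: A[3]=7 > 2 → no swap
j=4: A[4]=5 > 2 → no swap
j=5: A[5]=10 > 2 → no swap
j=6: A[6]=8 > 2 → no swap
final swap A[1],A[7] → [0, 2, 3, 7, 5, 10, 8, 9]; return 1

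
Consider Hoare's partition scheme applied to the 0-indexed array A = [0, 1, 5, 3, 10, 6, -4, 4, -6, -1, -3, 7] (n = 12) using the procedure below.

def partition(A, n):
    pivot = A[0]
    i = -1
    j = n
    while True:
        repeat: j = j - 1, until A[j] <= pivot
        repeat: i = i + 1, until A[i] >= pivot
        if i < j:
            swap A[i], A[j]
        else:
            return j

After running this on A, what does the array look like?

pivot=0
j stops at 10 (-3), i stops at 0 (0); swap ⇒ [-3, 1, 5, 3, 10, 6, -4, 4, -6, -1, 0, 7]
j stops at 9 (-1), i stops at 1 (1); swap ⇒ [-3, -1, 5, 3, 10, 6, -4, 4, -6, 1, 0, 7]
j stops at 8 (-6), i stops at 2 (5); swap ⇒ [-3, -1, -6, 3, 10, 6, -4, 4, 5, 1, 0, 7]
j stops at 6 (-4), i stops at 3 (3); swap ⇒ [-3, -1, -6, -4, 10, 6, 3, 4, 5, 1, 0, 7]
j stops at 3, i stops at 4; i≥j ⇒ return 3. A=[-3, -1, -6, -4, 10, 6, 3, 4, 5, 1, 0, 7]

[-3, -1, -6, -4, 10, 6, 3, 4, 5, 1, 0, 7]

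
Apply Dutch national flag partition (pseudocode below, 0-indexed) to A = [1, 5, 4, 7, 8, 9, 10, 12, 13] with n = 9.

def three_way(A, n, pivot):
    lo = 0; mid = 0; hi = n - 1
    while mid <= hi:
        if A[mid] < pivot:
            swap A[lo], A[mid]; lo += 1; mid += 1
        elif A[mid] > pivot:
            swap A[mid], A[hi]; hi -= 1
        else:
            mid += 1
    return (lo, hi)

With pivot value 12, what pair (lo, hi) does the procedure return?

(7, 7)

pivot = 12; lo=0, mid=0, hi=8
A[mid]=1<12: swap A[0],A[0]; lo=1,mid=1 → [1, 5, 4, 7, 8, 9, 10, 12, 13]
A[mid]=5<12: swap A[1],A[1]; lo=2,mid=2 → [1, 5, 4, 7, 8, 9, 10, 12, 13]
A[mid]=4<12: swap A[2],A[2]; lo=3,mid=3 → [1, 5, 4, 7, 8, 9, 10, 12, 13]
A[mid]=7<12: swap A[3],A[3]; lo=4,mid=4 → [1, 5, 4, 7, 8, 9, 10, 12, 13]
A[mid]=8<12: swap A[4],A[4]; lo=5,mid=5 → [1, 5, 4, 7, 8, 9, 10, 12, 13]
A[mid]=9<12: swap A[5],A[5]; lo=6,mid=6 → [1, 5, 4, 7, 8, 9, 10, 12, 13]
A[mid]=10<12: swap A[6],A[6]; lo=7,mid=7 → [1, 5, 4, 7, 8, 9, 10, 12, 13]
A[mid]=12=12: mid=8
A[mid]=13>12: swap A[8],A[8]; hi=7 → [1, 5, 4, 7, 8, 9, 10, 12, 13]
end: lo=7, hi=7; A = [1, 5, 4, 7, 8, 9, 10, 12, 13]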